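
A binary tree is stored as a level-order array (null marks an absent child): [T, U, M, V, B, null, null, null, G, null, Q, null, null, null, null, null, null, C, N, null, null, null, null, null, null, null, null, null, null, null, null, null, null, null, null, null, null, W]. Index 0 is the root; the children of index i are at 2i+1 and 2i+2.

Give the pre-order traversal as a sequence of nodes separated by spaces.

T U V G C N W B Q M

Pre-order visits the node, then its left subtree, then its right subtree.
Visit T.
At T: go left to U.
  Visit U.
  At U: go left to V.
    Visit V.
    At V: no left child.
    At V: go right to G.
      Visit G.
      At G: go left to C.
        C is a leaf — visit C.
      At G: go right to N.
        Visit N.
        At N: go left to W.
          W is a leaf — visit W.
        At N: no right child.
  At U: go right to B.
    Visit B.
    At B: no left child.
    At B: go right to Q.
      Q is a leaf — visit Q.
At T: go right to M.
  M is a leaf — visit M.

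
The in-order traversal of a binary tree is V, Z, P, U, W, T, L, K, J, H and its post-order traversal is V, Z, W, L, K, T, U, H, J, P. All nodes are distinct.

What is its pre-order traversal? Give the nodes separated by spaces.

The last element of post-order is the root; it splits in-order into left and right subtrees.
Root P: left subtree has 2 nodes {V, Z}, right has 7 {U, W, T, L, K, J, H}.
  Root Z: left subtree has 1 node {V}, right has 0 { }.
  Root J: left subtree has 5 nodes {U, W, T, L, K}, right has 1 {H}.
    Root U: left subtree has 0 nodes { }, right has 4 {W, T, L, K}.
      Root T: left subtree has 1 node {W}, right has 2 {L, K}.
        Root K: left subtree has 1 node {L}, right has 0 { }.

P Z V J U T W K L H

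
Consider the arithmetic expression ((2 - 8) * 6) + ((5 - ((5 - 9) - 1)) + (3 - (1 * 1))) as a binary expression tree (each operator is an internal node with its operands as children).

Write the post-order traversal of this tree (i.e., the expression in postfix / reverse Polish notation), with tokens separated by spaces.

Post-order on an expression tree gives postfix notation: for each operator, emit left operand, right operand, then the operator.

2 8 - 6 * 5 5 9 - 1 - - 3 1 1 * - + +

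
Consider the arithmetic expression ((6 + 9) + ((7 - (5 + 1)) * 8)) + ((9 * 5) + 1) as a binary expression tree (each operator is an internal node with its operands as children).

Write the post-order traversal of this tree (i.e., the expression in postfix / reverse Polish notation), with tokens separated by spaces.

Post-order on an expression tree gives postfix notation: for each operator, emit left operand, right operand, then the operator.

6 9 + 7 5 1 + - 8 * + 9 5 * 1 + +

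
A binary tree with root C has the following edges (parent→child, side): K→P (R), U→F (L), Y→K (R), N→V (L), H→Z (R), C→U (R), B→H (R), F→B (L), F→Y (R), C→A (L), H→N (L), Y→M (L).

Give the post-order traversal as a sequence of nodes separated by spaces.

A V N Z H B M P K Y F U C

Post-order visits the left subtree, then the right subtree, then the node.
At C: go left to A.
  A is a leaf — visit A.
At C: go right to U.
  At U: go left to F.
    At F: go left to B.
      At B: no left child.
      At B: go right to H.
        At H: go left to N.
          At N: go left to V.
            V is a leaf — visit V.
          At N: no right child.
          Visit N.
        At H: go right to Z.
          Z is a leaf — visit Z.
        Visit H.
      Visit B.
    At F: go right to Y.
      At Y: go left to M.
        M is a leaf — visit M.
      At Y: go right to K.
        At K: no left child.
        At K: go right to P.
          P is a leaf — visit P.
        Visit K.
      Visit Y.
    Visit F.
  At U: no right child.
  Visit U.
Visit C.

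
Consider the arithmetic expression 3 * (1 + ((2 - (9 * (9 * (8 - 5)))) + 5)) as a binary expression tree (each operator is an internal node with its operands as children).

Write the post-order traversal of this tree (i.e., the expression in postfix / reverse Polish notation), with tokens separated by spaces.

3 1 2 9 9 8 5 - * * - 5 + + *

Post-order on an expression tree gives postfix notation: for each operator, emit left operand, right operand, then the operator.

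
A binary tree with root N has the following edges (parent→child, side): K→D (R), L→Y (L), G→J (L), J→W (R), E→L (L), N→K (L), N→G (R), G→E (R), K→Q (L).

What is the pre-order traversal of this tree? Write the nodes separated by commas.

N, K, Q, D, G, J, W, E, L, Y

Pre-order visits the node, then its left subtree, then its right subtree.
Visit N.
At N: go left to K.
  Visit K.
  At K: go left to Q.
    Q is a leaf — visit Q.
  At K: go right to D.
    D is a leaf — visit D.
At N: go right to G.
  Visit G.
  At G: go left to J.
    Visit J.
    At J: no left child.
    At J: go right to W.
      W is a leaf — visit W.
  At G: go right to E.
    Visit E.
    At E: go left to L.
      Visit L.
      At L: go left to Y.
        Y is a leaf — visit Y.
      At L: no right child.
    At E: no right child.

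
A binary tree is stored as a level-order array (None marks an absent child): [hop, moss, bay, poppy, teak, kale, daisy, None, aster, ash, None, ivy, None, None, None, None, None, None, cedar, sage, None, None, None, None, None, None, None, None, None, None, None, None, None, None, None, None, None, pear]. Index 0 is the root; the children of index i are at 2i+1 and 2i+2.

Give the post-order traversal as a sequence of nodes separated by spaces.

Post-order visits the left subtree, then the right subtree, then the node.
At hop: go left to moss.
  At moss: go left to poppy.
    At poppy: no left child.
    At poppy: go right to aster.
      At aster: no left child.
      At aster: go right to cedar.
        At cedar: go left to pear.
          pear is a leaf — visit pear.
        At cedar: no right child.
        Visit cedar.
      Visit aster.
    Visit poppy.
  At moss: go right to teak.
    At teak: go left to ash.
      At ash: go left to sage.
        sage is a leaf — visit sage.
      At ash: no right child.
      Visit ash.
    At teak: no right child.
    Visit teak.
  Visit moss.
At hop: go right to bay.
  At bay: go left to kale.
    At kale: go left to ivy.
      ivy is a leaf — visit ivy.
    At kale: no right child.
    Visit kale.
  At bay: go right to daisy.
    daisy is a leaf — visit daisy.
  Visit bay.
Visit hop.

pear cedar aster poppy sage ash teak moss ivy kale daisy bay hop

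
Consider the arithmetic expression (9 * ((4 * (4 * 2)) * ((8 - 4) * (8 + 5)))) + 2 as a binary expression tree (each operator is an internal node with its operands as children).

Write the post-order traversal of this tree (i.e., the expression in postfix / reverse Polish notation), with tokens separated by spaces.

Post-order on an expression tree gives postfix notation: for each operator, emit left operand, right operand, then the operator.

9 4 4 2 * * 8 4 - 8 5 + * * * 2 +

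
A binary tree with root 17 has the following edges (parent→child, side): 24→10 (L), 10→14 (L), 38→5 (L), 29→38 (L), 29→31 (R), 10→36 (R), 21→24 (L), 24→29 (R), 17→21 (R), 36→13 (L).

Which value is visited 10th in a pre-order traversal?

5

Pre-order visits the node, then its left subtree, then its right subtree.
Visit 17.
At 17: no left child.
At 17: go right to 21.
  Visit 21.
  At 21: go left to 24.
    Visit 24.
    At 24: go left to 10.
      Visit 10.
      At 10: go left to 14.
        14 is a leaf — visit 14.
      At 10: go right to 36.
        Visit 36.
        At 36: go left to 13.
          13 is a leaf — visit 13.
        At 36: no right child.
    At 24: go right to 29.
      Visit 29.
      At 29: go left to 38.
        Visit 38.
        At 38: go left to 5.
          5 is a leaf — visit 5.
        At 38: no right child.
      At 29: go right to 31.
        31 is a leaf — visit 31.
  At 21: no right child.
Full pre-order sequence: 17, 21, 24, 10, 14, 36, 13, 29, 38, 5, 31.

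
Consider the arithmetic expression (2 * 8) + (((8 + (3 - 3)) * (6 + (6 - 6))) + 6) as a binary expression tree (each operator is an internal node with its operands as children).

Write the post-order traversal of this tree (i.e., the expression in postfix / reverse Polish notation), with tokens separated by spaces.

2 8 * 8 3 3 - + 6 6 6 - + * 6 + +

Post-order on an expression tree gives postfix notation: for each operator, emit left operand, right operand, then the operator.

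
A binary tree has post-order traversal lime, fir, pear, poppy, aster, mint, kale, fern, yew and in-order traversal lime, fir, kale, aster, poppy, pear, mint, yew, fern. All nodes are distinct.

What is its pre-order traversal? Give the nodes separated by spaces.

The last element of post-order is the root; it splits in-order into left and right subtrees.
Root yew: left subtree has 7 nodes {lime, fir, kale, aster, poppy, pear, mint}, right has 1 {fern}.
  Root kale: left subtree has 2 nodes {lime, fir}, right has 4 {aster, poppy, pear, mint}.
    Root fir: left subtree has 1 node {lime}, right has 0 { }.
    Root mint: left subtree has 3 nodes {aster, poppy, pear}, right has 0 { }.
      Root aster: left subtree has 0 nodes { }, right has 2 {poppy, pear}.
        Root poppy: left subtree has 0 nodes { }, right has 1 {pear}.

yew kale fir lime mint aster poppy pear fern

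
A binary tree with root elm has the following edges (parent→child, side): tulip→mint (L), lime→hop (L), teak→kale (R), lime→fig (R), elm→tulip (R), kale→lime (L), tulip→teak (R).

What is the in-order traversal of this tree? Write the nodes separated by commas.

In-order visits the left subtree, then the node, then the right subtree.
At elm: no left child.
Visit elm.
At elm: go right to tulip.
  At tulip: go left to mint.
    mint is a leaf — visit mint.
  Visit tulip.
  At tulip: go right to teak.
    At teak: no left child.
    Visit teak.
    At teak: go right to kale.
      At kale: go left to lime.
        At lime: go left to hop.
          hop is a leaf — visit hop.
        Visit lime.
        At lime: go right to fig.
          fig is a leaf — visit fig.
      Visit kale.
      At kale: no right child.

elm, mint, tulip, teak, hop, lime, fig, kale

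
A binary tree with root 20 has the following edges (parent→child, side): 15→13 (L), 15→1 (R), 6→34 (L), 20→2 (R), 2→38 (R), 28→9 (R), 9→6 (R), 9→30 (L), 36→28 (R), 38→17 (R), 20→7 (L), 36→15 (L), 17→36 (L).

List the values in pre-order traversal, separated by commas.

Pre-order visits the node, then its left subtree, then its right subtree.
Visit 20.
At 20: go left to 7.
  7 is a leaf — visit 7.
At 20: go right to 2.
  Visit 2.
  At 2: no left child.
  At 2: go right to 38.
    Visit 38.
    At 38: no left child.
    At 38: go right to 17.
      Visit 17.
      At 17: go left to 36.
        Visit 36.
        At 36: go left to 15.
          Visit 15.
          At 15: go left to 13.
            13 is a leaf — visit 13.
          At 15: go right to 1.
            1 is a leaf — visit 1.
        At 36: go right to 28.
          Visit 28.
          At 28: no left child.
          At 28: go right to 9.
            Visit 9.
            At 9: go left to 30.
              30 is a leaf — visit 30.
            At 9: go right to 6.
              Visit 6.
              At 6: go left to 34.
                34 is a leaf — visit 34.
              At 6: no right child.
      At 17: no right child.

20, 7, 2, 38, 17, 36, 15, 13, 1, 28, 9, 30, 6, 34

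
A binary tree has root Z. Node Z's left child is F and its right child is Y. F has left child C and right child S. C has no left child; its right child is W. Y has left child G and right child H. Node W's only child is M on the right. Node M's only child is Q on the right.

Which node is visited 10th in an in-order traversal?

In-order visits the left subtree, then the node, then the right subtree.
At Z: go left to F.
  At F: go left to C.
    At C: no left child.
    Visit C.
    At C: go right to W.
      At W: no left child.
      Visit W.
      At W: go right to M.
        At M: no left child.
        Visit M.
        At M: go right to Q.
          Q is a leaf — visit Q.
  Visit F.
  At F: go right to S.
    S is a leaf — visit S.
Visit Z.
At Z: go right to Y.
  At Y: go left to G.
    G is a leaf — visit G.
  Visit Y.
  At Y: go right to H.
    H is a leaf — visit H.
Full in-order sequence: C, W, M, Q, F, S, Z, G, Y, H.

H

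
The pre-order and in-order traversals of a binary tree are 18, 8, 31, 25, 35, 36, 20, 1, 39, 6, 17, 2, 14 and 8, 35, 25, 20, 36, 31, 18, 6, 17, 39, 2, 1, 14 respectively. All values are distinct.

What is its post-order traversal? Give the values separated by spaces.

35 20 36 25 31 8 17 6 2 39 14 1 18

The first element of pre-order is the root; it splits in-order into left and right subtrees.
Root 18: left subtree has 6 nodes {8, 35, 25, 20, 36, 31}, right has 6 {6, 17, 39, 2, 1, 14}.
  Root 8: left subtree has 0 nodes { }, right has 5 {35, 25, 20, 36, 31}.
    Root 31: left subtree has 4 nodes {35, 25, 20, 36}, right has 0 { }.
      Root 25: left subtree has 1 node {35}, right has 2 {20, 36}.
        Root 36: left subtree has 1 node {20}, right has 0 { }.
  Root 1: left subtree has 4 nodes {6, 17, 39, 2}, right has 1 {14}.
    Root 39: left subtree has 2 nodes {6, 17}, right has 1 {2}.
      Root 6: left subtree has 0 nodes { }, right has 1 {17}.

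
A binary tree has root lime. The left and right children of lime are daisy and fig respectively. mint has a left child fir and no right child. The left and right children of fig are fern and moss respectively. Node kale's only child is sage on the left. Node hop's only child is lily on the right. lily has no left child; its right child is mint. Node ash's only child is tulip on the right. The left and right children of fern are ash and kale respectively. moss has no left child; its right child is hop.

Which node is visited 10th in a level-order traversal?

Level-order visits nodes level by level from the root, left to right within each level.
Level 0: lime
Level 1: daisy, fig
Level 2: fern, moss
Level 3: ash, kale, hop
Level 4: tulip, sage, lily
Level 5: mint
Level 6: fir
Full level-order sequence: lime, daisy, fig, fern, moss, ash, kale, hop, tulip, sage, lily, mint, fir.

sage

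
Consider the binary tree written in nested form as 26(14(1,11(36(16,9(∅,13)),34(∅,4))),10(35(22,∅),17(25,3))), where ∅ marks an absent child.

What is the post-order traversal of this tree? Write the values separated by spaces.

1 16 13 9 36 4 34 11 14 22 35 25 3 17 10 26

Post-order visits the left subtree, then the right subtree, then the node.
At 26: go left to 14.
  At 14: go left to 1.
    1 is a leaf — visit 1.
  At 14: go right to 11.
    At 11: go left to 36.
      At 36: go left to 16.
        16 is a leaf — visit 16.
      At 36: go right to 9.
        At 9: no left child.
        At 9: go right to 13.
          13 is a leaf — visit 13.
        Visit 9.
      Visit 36.
    At 11: go right to 34.
      At 34: no left child.
      At 34: go right to 4.
        4 is a leaf — visit 4.
      Visit 34.
    Visit 11.
  Visit 14.
At 26: go right to 10.
  At 10: go left to 35.
    At 35: go left to 22.
      22 is a leaf — visit 22.
    At 35: no right child.
    Visit 35.
  At 10: go right to 17.
    At 17: go left to 25.
      25 is a leaf — visit 25.
    At 17: go right to 3.
      3 is a leaf — visit 3.
    Visit 17.
  Visit 10.
Visit 26.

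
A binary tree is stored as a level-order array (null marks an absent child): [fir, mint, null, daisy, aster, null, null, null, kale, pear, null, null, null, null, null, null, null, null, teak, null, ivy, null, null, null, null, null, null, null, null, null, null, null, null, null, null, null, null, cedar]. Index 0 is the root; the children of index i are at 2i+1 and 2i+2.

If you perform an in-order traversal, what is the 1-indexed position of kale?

2

In-order visits the left subtree, then the node, then the right subtree.
At fir: go left to mint.
  At mint: go left to daisy.
    At daisy: no left child.
    Visit daisy.
    At daisy: go right to kale.
      At kale: no left child.
      Visit kale.
      At kale: go right to teak.
        At teak: go left to cedar.
          cedar is a leaf — visit cedar.
        Visit teak.
        At teak: no right child.
  Visit mint.
  At mint: go right to aster.
    At aster: go left to pear.
      At pear: no left child.
      Visit pear.
      At pear: go right to ivy.
        ivy is a leaf — visit ivy.
    Visit aster.
    At aster: no right child.
Visit fir.
At fir: no right child.
Full in-order sequence: daisy, kale, cedar, teak, mint, pear, ivy, aster, fir.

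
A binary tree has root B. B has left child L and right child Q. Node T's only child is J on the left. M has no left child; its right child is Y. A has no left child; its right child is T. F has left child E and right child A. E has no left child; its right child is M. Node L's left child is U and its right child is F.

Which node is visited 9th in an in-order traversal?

In-order visits the left subtree, then the node, then the right subtree.
At B: go left to L.
  At L: go left to U.
    U is a leaf — visit U.
  Visit L.
  At L: go right to F.
    At F: go left to E.
      At E: no left child.
      Visit E.
      At E: go right to M.
        At M: no left child.
        Visit M.
        At M: go right to Y.
          Y is a leaf — visit Y.
    Visit F.
    At F: go right to A.
      At A: no left child.
      Visit A.
      At A: go right to T.
        At T: go left to J.
          J is a leaf — visit J.
        Visit T.
        At T: no right child.
Visit B.
At B: go right to Q.
  Q is a leaf — visit Q.
Full in-order sequence: U, L, E, M, Y, F, A, J, T, B, Q.

T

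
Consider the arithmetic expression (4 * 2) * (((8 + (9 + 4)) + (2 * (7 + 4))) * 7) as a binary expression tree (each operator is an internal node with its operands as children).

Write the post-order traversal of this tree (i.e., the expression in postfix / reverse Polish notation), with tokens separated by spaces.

Post-order on an expression tree gives postfix notation: for each operator, emit left operand, right operand, then the operator.

4 2 * 8 9 4 + + 2 7 4 + * + 7 * *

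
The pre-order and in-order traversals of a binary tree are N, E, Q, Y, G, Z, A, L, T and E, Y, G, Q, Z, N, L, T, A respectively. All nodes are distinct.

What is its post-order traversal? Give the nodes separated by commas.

G, Y, Z, Q, E, T, L, A, N

The first element of pre-order is the root; it splits in-order into left and right subtrees.
Root N: left subtree has 5 nodes {E, Y, G, Q, Z}, right has 3 {L, T, A}.
  Root E: left subtree has 0 nodes { }, right has 4 {Y, G, Q, Z}.
    Root Q: left subtree has 2 nodes {Y, G}, right has 1 {Z}.
      Root Y: left subtree has 0 nodes { }, right has 1 {G}.
  Root A: left subtree has 2 nodes {L, T}, right has 0 { }.
    Root L: left subtree has 0 nodes { }, right has 1 {T}.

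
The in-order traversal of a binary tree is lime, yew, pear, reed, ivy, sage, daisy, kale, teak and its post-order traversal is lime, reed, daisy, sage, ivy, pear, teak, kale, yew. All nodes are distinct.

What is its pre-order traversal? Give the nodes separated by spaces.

yew lime kale pear ivy reed sage daisy teak

The last element of post-order is the root; it splits in-order into left and right subtrees.
Root yew: left subtree has 1 node {lime}, right has 7 {pear, reed, ivy, sage, daisy, kale, teak}.
  Root kale: left subtree has 5 nodes {pear, reed, ivy, sage, daisy}, right has 1 {teak}.
    Root pear: left subtree has 0 nodes { }, right has 4 {reed, ivy, sage, daisy}.
      Root ivy: left subtree has 1 node {reed}, right has 2 {sage, daisy}.
        Root sage: left subtree has 0 nodes { }, right has 1 {daisy}.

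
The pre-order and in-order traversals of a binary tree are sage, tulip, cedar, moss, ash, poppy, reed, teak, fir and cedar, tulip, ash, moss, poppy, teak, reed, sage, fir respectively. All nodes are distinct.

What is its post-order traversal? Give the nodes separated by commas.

cedar, ash, teak, reed, poppy, moss, tulip, fir, sage

The first element of pre-order is the root; it splits in-order into left and right subtrees.
Root sage: left subtree has 7 nodes {cedar, tulip, ash, moss, poppy, teak, reed}, right has 1 {fir}.
  Root tulip: left subtree has 1 node {cedar}, right has 5 {ash, moss, poppy, teak, reed}.
    Root moss: left subtree has 1 node {ash}, right has 3 {poppy, teak, reed}.
      Root poppy: left subtree has 0 nodes { }, right has 2 {teak, reed}.
        Root reed: left subtree has 1 node {teak}, right has 0 { }.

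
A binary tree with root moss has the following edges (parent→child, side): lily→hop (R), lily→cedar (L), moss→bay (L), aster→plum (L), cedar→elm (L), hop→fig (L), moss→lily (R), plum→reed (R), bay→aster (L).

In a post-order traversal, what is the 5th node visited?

Post-order visits the left subtree, then the right subtree, then the node.
At moss: go left to bay.
  At bay: go left to aster.
    At aster: go left to plum.
      At plum: no left child.
      At plum: go right to reed.
        reed is a leaf — visit reed.
      Visit plum.
    At aster: no right child.
    Visit aster.
  At bay: no right child.
  Visit bay.
At moss: go right to lily.
  At lily: go left to cedar.
    At cedar: go left to elm.
      elm is a leaf — visit elm.
    At cedar: no right child.
    Visit cedar.
  At lily: go right to hop.
    At hop: go left to fig.
      fig is a leaf — visit fig.
    At hop: no right child.
    Visit hop.
  Visit lily.
Visit moss.
Full post-order sequence: reed, plum, aster, bay, elm, cedar, fig, hop, lily, moss.

elm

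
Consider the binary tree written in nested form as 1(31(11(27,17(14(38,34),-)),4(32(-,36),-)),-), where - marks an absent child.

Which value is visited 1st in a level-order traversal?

Level-order visits nodes level by level from the root, left to right within each level.
Level 0: 1
Level 1: 31
Level 2: 11, 4
Level 3: 27, 17, 32
Level 4: 14, 36
Level 5: 38, 34
Full level-order sequence: 1, 31, 11, 4, 27, 17, 32, 14, 36, 38, 34.

1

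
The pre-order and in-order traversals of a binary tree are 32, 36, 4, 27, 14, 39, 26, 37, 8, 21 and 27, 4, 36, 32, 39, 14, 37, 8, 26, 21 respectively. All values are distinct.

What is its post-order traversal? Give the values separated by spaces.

27 4 36 39 8 37 21 26 14 32

The first element of pre-order is the root; it splits in-order into left and right subtrees.
Root 32: left subtree has 3 nodes {27, 4, 36}, right has 6 {39, 14, 37, 8, 26, 21}.
  Root 36: left subtree has 2 nodes {27, 4}, right has 0 { }.
    Root 4: left subtree has 1 node {27}, right has 0 { }.
  Root 14: left subtree has 1 node {39}, right has 4 {37, 8, 26, 21}.
    Root 26: left subtree has 2 nodes {37, 8}, right has 1 {21}.
      Root 37: left subtree has 0 nodes { }, right has 1 {8}.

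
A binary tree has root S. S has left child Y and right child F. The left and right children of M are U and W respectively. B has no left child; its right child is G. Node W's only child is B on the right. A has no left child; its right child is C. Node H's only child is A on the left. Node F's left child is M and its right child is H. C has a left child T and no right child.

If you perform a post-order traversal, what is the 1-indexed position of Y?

Post-order visits the left subtree, then the right subtree, then the node.
At S: go left to Y.
  Y is a leaf — visit Y.
At S: go right to F.
  At F: go left to M.
    At M: go left to U.
      U is a leaf — visit U.
    At M: go right to W.
      At W: no left child.
      At W: go right to B.
        At B: no left child.
        At B: go right to G.
          G is a leaf — visit G.
        Visit B.
      Visit W.
    Visit M.
  At F: go right to H.
    At H: go left to A.
      At A: no left child.
      At A: go right to C.
        At C: go left to T.
          T is a leaf — visit T.
        At C: no right child.
        Visit C.
      Visit A.
    At H: no right child.
    Visit H.
  Visit F.
Visit S.
Full post-order sequence: Y, U, G, B, W, M, T, C, A, H, F, S.

1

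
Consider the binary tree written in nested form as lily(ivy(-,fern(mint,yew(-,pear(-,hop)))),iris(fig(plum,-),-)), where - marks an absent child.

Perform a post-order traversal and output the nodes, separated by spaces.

Post-order visits the left subtree, then the right subtree, then the node.
At lily: go left to ivy.
  At ivy: no left child.
  At ivy: go right to fern.
    At fern: go left to mint.
      mint is a leaf — visit mint.
    At fern: go right to yew.
      At yew: no left child.
      At yew: go right to pear.
        At pear: no left child.
        At pear: go right to hop.
          hop is a leaf — visit hop.
        Visit pear.
      Visit yew.
    Visit fern.
  Visit ivy.
At lily: go right to iris.
  At iris: go left to fig.
    At fig: go left to plum.
      plum is a leaf — visit plum.
    At fig: no right child.
    Visit fig.
  At iris: no right child.
  Visit iris.
Visit lily.

mint hop pear yew fern ivy plum fig iris lily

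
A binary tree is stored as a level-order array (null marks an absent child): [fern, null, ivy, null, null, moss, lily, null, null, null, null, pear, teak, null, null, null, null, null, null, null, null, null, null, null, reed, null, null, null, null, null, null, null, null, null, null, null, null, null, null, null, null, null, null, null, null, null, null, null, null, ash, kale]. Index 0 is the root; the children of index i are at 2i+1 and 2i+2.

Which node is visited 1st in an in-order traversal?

fern

In-order visits the left subtree, then the node, then the right subtree.
At fern: no left child.
Visit fern.
At fern: go right to ivy.
  At ivy: go left to moss.
    At moss: go left to pear.
      At pear: no left child.
      Visit pear.
      At pear: go right to reed.
        At reed: go left to ash.
          ash is a leaf — visit ash.
        Visit reed.
        At reed: go right to kale.
          kale is a leaf — visit kale.
    Visit moss.
    At moss: go right to teak.
      teak is a leaf — visit teak.
  Visit ivy.
  At ivy: go right to lily.
    lily is a leaf — visit lily.
Full in-order sequence: fern, pear, ash, reed, kale, moss, teak, ivy, lily.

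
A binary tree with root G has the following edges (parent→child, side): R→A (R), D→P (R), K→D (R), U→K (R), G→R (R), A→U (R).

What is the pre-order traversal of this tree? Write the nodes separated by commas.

Pre-order visits the node, then its left subtree, then its right subtree.
Visit G.
At G: no left child.
At G: go right to R.
  Visit R.
  At R: no left child.
  At R: go right to A.
    Visit A.
    At A: no left child.
    At A: go right to U.
      Visit U.
      At U: no left child.
      At U: go right to K.
        Visit K.
        At K: no left child.
        At K: go right to D.
          Visit D.
          At D: no left child.
          At D: go right to P.
            P is a leaf — visit P.

G, R, A, U, K, D, P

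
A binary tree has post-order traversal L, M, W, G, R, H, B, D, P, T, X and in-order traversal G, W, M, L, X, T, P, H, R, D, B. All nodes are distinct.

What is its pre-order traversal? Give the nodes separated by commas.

The last element of post-order is the root; it splits in-order into left and right subtrees.
Root X: left subtree has 4 nodes {G, W, M, L}, right has 6 {T, P, H, R, D, B}.
  Root G: left subtree has 0 nodes { }, right has 3 {W, M, L}.
    Root W: left subtree has 0 nodes { }, right has 2 {M, L}.
      Root M: left subtree has 0 nodes { }, right has 1 {L}.
  Root T: left subtree has 0 nodes { }, right has 5 {P, H, R, D, B}.
    Root P: left subtree has 0 nodes { }, right has 4 {H, R, D, B}.
      Root D: left subtree has 2 nodes {H, R}, right has 1 {B}.
        Root H: left subtree has 0 nodes { }, right has 1 {R}.

X, G, W, M, L, T, P, D, H, R, B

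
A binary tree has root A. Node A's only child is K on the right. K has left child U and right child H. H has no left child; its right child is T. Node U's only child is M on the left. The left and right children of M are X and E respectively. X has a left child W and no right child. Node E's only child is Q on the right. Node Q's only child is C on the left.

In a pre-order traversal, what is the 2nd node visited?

K

Pre-order visits the node, then its left subtree, then its right subtree.
Visit A.
At A: no left child.
At A: go right to K.
  Visit K.
  At K: go left to U.
    Visit U.
    At U: go left to M.
      Visit M.
      At M: go left to X.
        Visit X.
        At X: go left to W.
          W is a leaf — visit W.
        At X: no right child.
      At M: go right to E.
        Visit E.
        At E: no left child.
        At E: go right to Q.
          Visit Q.
          At Q: go left to C.
            C is a leaf — visit C.
          At Q: no right child.
    At U: no right child.
  At K: go right to H.
    Visit H.
    At H: no left child.
    At H: go right to T.
      T is a leaf — visit T.
Full pre-order sequence: A, K, U, M, X, W, E, Q, C, H, T.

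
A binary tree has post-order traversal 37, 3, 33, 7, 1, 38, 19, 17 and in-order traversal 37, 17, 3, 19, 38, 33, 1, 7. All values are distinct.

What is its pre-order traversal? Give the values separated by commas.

The last element of post-order is the root; it splits in-order into left and right subtrees.
Root 17: left subtree has 1 node {37}, right has 6 {3, 19, 38, 33, 1, 7}.
  Root 19: left subtree has 1 node {3}, right has 4 {38, 33, 1, 7}.
    Root 38: left subtree has 0 nodes { }, right has 3 {33, 1, 7}.
      Root 1: left subtree has 1 node {33}, right has 1 {7}.

17, 37, 19, 3, 38, 1, 33, 7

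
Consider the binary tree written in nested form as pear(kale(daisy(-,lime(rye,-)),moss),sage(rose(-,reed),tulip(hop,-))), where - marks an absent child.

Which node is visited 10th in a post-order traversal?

Post-order visits the left subtree, then the right subtree, then the node.
At pear: go left to kale.
  At kale: go left to daisy.
    At daisy: no left child.
    At daisy: go right to lime.
      At lime: go left to rye.
        rye is a leaf — visit rye.
      At lime: no right child.
      Visit lime.
    Visit daisy.
  At kale: go right to moss.
    moss is a leaf — visit moss.
  Visit kale.
At pear: go right to sage.
  At sage: go left to rose.
    At rose: no left child.
    At rose: go right to reed.
      reed is a leaf — visit reed.
    Visit rose.
  At sage: go right to tulip.
    At tulip: go left to hop.
      hop is a leaf — visit hop.
    At tulip: no right child.
    Visit tulip.
  Visit sage.
Visit pear.
Full post-order sequence: rye, lime, daisy, moss, kale, reed, rose, hop, tulip, sage, pear.

sage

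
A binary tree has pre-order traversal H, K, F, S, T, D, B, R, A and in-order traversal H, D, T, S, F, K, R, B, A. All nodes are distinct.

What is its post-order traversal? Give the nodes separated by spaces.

The first element of pre-order is the root; it splits in-order into left and right subtrees.
Root H: left subtree has 0 nodes { }, right has 8 {D, T, S, F, K, R, B, A}.
  Root K: left subtree has 4 nodes {D, T, S, F}, right has 3 {R, B, A}.
    Root F: left subtree has 3 nodes {D, T, S}, right has 0 { }.
      Root S: left subtree has 2 nodes {D, T}, right has 0 { }.
        Root T: left subtree has 1 node {D}, right has 0 { }.
    Root B: left subtree has 1 node {R}, right has 1 {A}.

D T S F R A B K H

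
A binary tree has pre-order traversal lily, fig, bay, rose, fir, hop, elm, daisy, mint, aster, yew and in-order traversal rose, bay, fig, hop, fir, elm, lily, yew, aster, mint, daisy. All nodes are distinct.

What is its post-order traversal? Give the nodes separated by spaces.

rose bay hop elm fir fig yew aster mint daisy lily

The first element of pre-order is the root; it splits in-order into left and right subtrees.
Root lily: left subtree has 6 nodes {rose, bay, fig, hop, fir, elm}, right has 4 {yew, aster, mint, daisy}.
  Root fig: left subtree has 2 nodes {rose, bay}, right has 3 {hop, fir, elm}.
    Root bay: left subtree has 1 node {rose}, right has 0 { }.
    Root fir: left subtree has 1 node {hop}, right has 1 {elm}.
  Root daisy: left subtree has 3 nodes {yew, aster, mint}, right has 0 { }.
    Root mint: left subtree has 2 nodes {yew, aster}, right has 0 { }.
      Root aster: left subtree has 1 node {yew}, right has 0 { }.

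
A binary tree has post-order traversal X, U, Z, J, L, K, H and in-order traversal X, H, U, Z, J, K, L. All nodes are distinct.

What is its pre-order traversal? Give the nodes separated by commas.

The last element of post-order is the root; it splits in-order into left and right subtrees.
Root H: left subtree has 1 node {X}, right has 5 {U, Z, J, K, L}.
  Root K: left subtree has 3 nodes {U, Z, J}, right has 1 {L}.
    Root J: left subtree has 2 nodes {U, Z}, right has 0 { }.
      Root Z: left subtree has 1 node {U}, right has 0 { }.

H, X, K, J, Z, U, L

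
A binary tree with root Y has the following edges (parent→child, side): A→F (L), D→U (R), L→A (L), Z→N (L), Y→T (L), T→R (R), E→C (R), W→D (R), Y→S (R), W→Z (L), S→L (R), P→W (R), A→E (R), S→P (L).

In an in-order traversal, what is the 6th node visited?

In-order visits the left subtree, then the node, then the right subtree.
At Y: go left to T.
  At T: no left child.
  Visit T.
  At T: go right to R.
    R is a leaf — visit R.
Visit Y.
At Y: go right to S.
  At S: go left to P.
    At P: no left child.
    Visit P.
    At P: go right to W.
      At W: go left to Z.
        At Z: go left to N.
          N is a leaf — visit N.
        Visit Z.
        At Z: no right child.
      Visit W.
      At W: go right to D.
        At D: no left child.
        Visit D.
        At D: go right to U.
          U is a leaf — visit U.
  Visit S.
  At S: go right to L.
    At L: go left to A.
      At A: go left to F.
        F is a leaf — visit F.
      Visit A.
      At A: go right to E.
        At E: no left child.
        Visit E.
        At E: go right to C.
          C is a leaf — visit C.
    Visit L.
    At L: no right child.
Full in-order sequence: T, R, Y, P, N, Z, W, D, U, S, F, A, E, C, L.

Z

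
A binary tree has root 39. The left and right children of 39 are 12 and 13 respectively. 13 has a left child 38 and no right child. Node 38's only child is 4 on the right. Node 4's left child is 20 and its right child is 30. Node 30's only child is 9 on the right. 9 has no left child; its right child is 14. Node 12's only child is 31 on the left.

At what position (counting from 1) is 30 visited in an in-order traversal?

In-order visits the left subtree, then the node, then the right subtree.
At 39: go left to 12.
  At 12: go left to 31.
    31 is a leaf — visit 31.
  Visit 12.
  At 12: no right child.
Visit 39.
At 39: go right to 13.
  At 13: go left to 38.
    At 38: no left child.
    Visit 38.
    At 38: go right to 4.
      At 4: go left to 20.
        20 is a leaf — visit 20.
      Visit 4.
      At 4: go right to 30.
        At 30: no left child.
        Visit 30.
        At 30: go right to 9.
          At 9: no left child.
          Visit 9.
          At 9: go right to 14.
            14 is a leaf — visit 14.
  Visit 13.
  At 13: no right child.
Full in-order sequence: 31, 12, 39, 38, 20, 4, 30, 9, 14, 13.

7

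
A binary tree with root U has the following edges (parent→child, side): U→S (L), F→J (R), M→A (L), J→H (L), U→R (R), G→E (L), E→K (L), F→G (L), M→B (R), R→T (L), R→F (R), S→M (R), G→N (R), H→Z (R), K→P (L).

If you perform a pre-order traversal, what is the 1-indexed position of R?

6

Pre-order visits the node, then its left subtree, then its right subtree.
Visit U.
At U: go left to S.
  Visit S.
  At S: no left child.
  At S: go right to M.
    Visit M.
    At M: go left to A.
      A is a leaf — visit A.
    At M: go right to B.
      B is a leaf — visit B.
At U: go right to R.
  Visit R.
  At R: go left to T.
    T is a leaf — visit T.
  At R: go right to F.
    Visit F.
    At F: go left to G.
      Visit G.
      At G: go left to E.
        Visit E.
        At E: go left to K.
          Visit K.
          At K: go left to P.
            P is a leaf — visit P.
          At K: no right child.
        At E: no right child.
      At G: go right to N.
        N is a leaf — visit N.
    At F: go right to J.
      Visit J.
      At J: go left to H.
        Visit H.
        At H: no left child.
        At H: go right to Z.
          Z is a leaf — visit Z.
      At J: no right child.
Full pre-order sequence: U, S, M, A, B, R, T, F, G, E, K, P, N, J, H, Z.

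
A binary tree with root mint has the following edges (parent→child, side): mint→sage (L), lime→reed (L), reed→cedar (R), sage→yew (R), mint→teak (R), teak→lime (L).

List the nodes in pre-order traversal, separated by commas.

Pre-order visits the node, then its left subtree, then its right subtree.
Visit mint.
At mint: go left to sage.
  Visit sage.
  At sage: no left child.
  At sage: go right to yew.
    yew is a leaf — visit yew.
At mint: go right to teak.
  Visit teak.
  At teak: go left to lime.
    Visit lime.
    At lime: go left to reed.
      Visit reed.
      At reed: no left child.
      At reed: go right to cedar.
        cedar is a leaf — visit cedar.
    At lime: no right child.
  At teak: no right child.

mint, sage, yew, teak, lime, reed, cedar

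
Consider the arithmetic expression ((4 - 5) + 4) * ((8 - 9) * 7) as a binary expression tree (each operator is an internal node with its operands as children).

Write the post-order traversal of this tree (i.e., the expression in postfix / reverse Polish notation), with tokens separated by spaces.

Post-order on an expression tree gives postfix notation: for each operator, emit left operand, right operand, then the operator.

4 5 - 4 + 8 9 - 7 * *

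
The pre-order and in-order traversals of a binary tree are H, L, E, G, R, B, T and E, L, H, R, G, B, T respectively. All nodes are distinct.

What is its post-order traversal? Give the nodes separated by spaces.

E L R T B G H

The first element of pre-order is the root; it splits in-order into left and right subtrees.
Root H: left subtree has 2 nodes {E, L}, right has 4 {R, G, B, T}.
  Root L: left subtree has 1 node {E}, right has 0 { }.
  Root G: left subtree has 1 node {R}, right has 2 {B, T}.
    Root B: left subtree has 0 nodes { }, right has 1 {T}.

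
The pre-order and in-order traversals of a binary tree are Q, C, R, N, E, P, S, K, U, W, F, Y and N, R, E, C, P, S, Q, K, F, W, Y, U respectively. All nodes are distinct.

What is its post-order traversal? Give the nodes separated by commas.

N, E, R, S, P, C, F, Y, W, U, K, Q

The first element of pre-order is the root; it splits in-order into left and right subtrees.
Root Q: left subtree has 6 nodes {N, R, E, C, P, S}, right has 5 {K, F, W, Y, U}.
  Root C: left subtree has 3 nodes {N, R, E}, right has 2 {P, S}.
    Root R: left subtree has 1 node {N}, right has 1 {E}.
    Root P: left subtree has 0 nodes { }, right has 1 {S}.
  Root K: left subtree has 0 nodes { }, right has 4 {F, W, Y, U}.
    Root U: left subtree has 3 nodes {F, W, Y}, right has 0 { }.
      Root W: left subtree has 1 node {F}, right has 1 {Y}.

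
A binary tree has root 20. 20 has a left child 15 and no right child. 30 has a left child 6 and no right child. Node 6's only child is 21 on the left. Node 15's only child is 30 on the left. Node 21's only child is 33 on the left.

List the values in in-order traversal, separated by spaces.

In-order visits the left subtree, then the node, then the right subtree.
At 20: go left to 15.
  At 15: go left to 30.
    At 30: go left to 6.
      At 6: go left to 21.
        At 21: go left to 33.
          33 is a leaf — visit 33.
        Visit 21.
        At 21: no right child.
      Visit 6.
      At 6: no right child.
    Visit 30.
    At 30: no right child.
  Visit 15.
  At 15: no right child.
Visit 20.
At 20: no right child.

33 21 6 30 15 20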